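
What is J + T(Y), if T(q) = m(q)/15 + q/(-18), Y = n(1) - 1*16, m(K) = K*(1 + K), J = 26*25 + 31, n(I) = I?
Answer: 4175/6 ≈ 695.83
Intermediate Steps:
J = 681 (J = 650 + 31 = 681)
Y = -15 (Y = 1 - 1*16 = 1 - 16 = -15)
T(q) = -q/18 + q*(1 + q)/15 (T(q) = (q*(1 + q))/15 + q/(-18) = (q*(1 + q))*(1/15) + q*(-1/18) = q*(1 + q)/15 - q/18 = -q/18 + q*(1 + q)/15)
J + T(Y) = 681 + (1/90)*(-15)*(1 + 6*(-15)) = 681 + (1/90)*(-15)*(1 - 90) = 681 + (1/90)*(-15)*(-89) = 681 + 89/6 = 4175/6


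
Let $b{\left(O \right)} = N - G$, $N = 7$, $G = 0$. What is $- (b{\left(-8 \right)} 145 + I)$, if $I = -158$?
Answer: $-857$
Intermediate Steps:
$b{\left(O \right)} = 7$ ($b{\left(O \right)} = 7 - 0 = 7 + 0 = 7$)
$- (b{\left(-8 \right)} 145 + I) = - (7 \cdot 145 - 158) = - (1015 - 158) = \left(-1\right) 857 = -857$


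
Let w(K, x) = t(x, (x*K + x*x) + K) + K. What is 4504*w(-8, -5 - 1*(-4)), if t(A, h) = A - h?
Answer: -45040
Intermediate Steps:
w(K, x) = x - x**2 - K*x (w(K, x) = (x - ((x*K + x*x) + K)) + K = (x - ((K*x + x**2) + K)) + K = (x - ((x**2 + K*x) + K)) + K = (x - (K + x**2 + K*x)) + K = (x + (-K - x**2 - K*x)) + K = (x - K - x**2 - K*x) + K = x - x**2 - K*x)
4504*w(-8, -5 - 1*(-4)) = 4504*((-5 - 1*(-4))*(1 - 1*(-8) - (-5 - 1*(-4)))) = 4504*((-5 + 4)*(1 + 8 - (-5 + 4))) = 4504*(-(1 + 8 - 1*(-1))) = 4504*(-(1 + 8 + 1)) = 4504*(-1*10) = 4504*(-10) = -45040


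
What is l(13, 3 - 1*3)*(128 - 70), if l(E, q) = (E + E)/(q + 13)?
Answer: 116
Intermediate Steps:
l(E, q) = 2*E/(13 + q) (l(E, q) = (2*E)/(13 + q) = 2*E/(13 + q))
l(13, 3 - 1*3)*(128 - 70) = (2*13/(13 + (3 - 1*3)))*(128 - 70) = (2*13/(13 + (3 - 3)))*58 = (2*13/(13 + 0))*58 = (2*13/13)*58 = (2*13*(1/13))*58 = 2*58 = 116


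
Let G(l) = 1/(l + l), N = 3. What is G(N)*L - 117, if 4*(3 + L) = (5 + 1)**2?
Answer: -116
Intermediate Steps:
L = 6 (L = -3 + (5 + 1)**2/4 = -3 + (1/4)*6**2 = -3 + (1/4)*36 = -3 + 9 = 6)
G(l) = 1/(2*l)
G(N)*L - 117 = ((1/2)/3)*6 - 117 = ((1/2)*(1/3))*6 - 117 = (1/6)*6 - 117 = 1 - 117 = -116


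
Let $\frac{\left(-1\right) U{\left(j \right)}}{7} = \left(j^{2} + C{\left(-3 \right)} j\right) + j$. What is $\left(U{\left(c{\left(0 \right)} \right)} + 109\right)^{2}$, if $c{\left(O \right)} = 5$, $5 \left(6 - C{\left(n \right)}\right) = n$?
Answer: $110224$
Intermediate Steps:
$C{\left(n \right)} = 6 - \frac{n}{5}$
$U{\left(j \right)} = - 7 j^{2} - \frac{266 j}{5}$ ($U{\left(j \right)} = - 7 \left(\left(j^{2} + \left(6 - - \frac{3}{5}\right) j\right) + j\right) = - 7 \left(\left(j^{2} + \left(6 + \frac{3}{5}\right) j\right) + j\right) = - 7 \left(\left(j^{2} + \frac{33 j}{5}\right) + j\right) = - 7 \left(j^{2} + \frac{38 j}{5}\right) = - 7 j^{2} - \frac{266 j}{5}$)
$\left(U{\left(c{\left(0 \right)} \right)} + 109\right)^{2} = \left(\left(- \frac{7}{5}\right) 5 \left(38 + 5 \cdot 5\right) + 109\right)^{2} = \left(\left(- \frac{7}{5}\right) 5 \left(38 + 25\right) + 109\right)^{2} = \left(\left(- \frac{7}{5}\right) 5 \cdot 63 + 109\right)^{2} = \left(-441 + 109\right)^{2} = \left(-332\right)^{2} = 110224$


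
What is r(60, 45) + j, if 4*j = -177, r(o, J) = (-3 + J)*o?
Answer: 9903/4 ≈ 2475.8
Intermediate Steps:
r(o, J) = o*(-3 + J)
j = -177/4 (j = (¼)*(-177) = -177/4 ≈ -44.250)
r(60, 45) + j = 60*(-3 + 45) - 177/4 = 60*42 - 177/4 = 2520 - 177/4 = 9903/4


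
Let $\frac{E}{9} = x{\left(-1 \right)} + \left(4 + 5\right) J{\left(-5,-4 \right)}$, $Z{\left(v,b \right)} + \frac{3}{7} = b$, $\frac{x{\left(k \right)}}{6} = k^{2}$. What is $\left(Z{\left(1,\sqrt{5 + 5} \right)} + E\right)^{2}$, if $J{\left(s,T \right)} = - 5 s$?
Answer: $\frac{211702990}{49} + \frac{29100 \sqrt{10}}{7} \approx 4.3336 \cdot 10^{6}$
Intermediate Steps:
$x{\left(k \right)} = 6 k^{2}$
$Z{\left(v,b \right)} = - \frac{3}{7} + b$
$E = 2079$ ($E = 9 \left(6 \left(-1\right)^{2} + \left(4 + 5\right) \left(\left(-5\right) \left(-5\right)\right)\right) = 9 \left(6 \cdot 1 + 9 \cdot 25\right) = 9 \left(6 + 225\right) = 9 \cdot 231 = 2079$)
$\left(Z{\left(1,\sqrt{5 + 5} \right)} + E\right)^{2} = \left(\left(- \frac{3}{7} + \sqrt{5 + 5}\right) + 2079\right)^{2} = \left(\left(- \frac{3}{7} + \sqrt{10}\right) + 2079\right)^{2} = \left(\frac{14550}{7} + \sqrt{10}\right)^{2}$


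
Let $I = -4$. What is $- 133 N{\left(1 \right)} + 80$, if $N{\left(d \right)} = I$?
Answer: $612$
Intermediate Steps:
$N{\left(d \right)} = -4$
$- 133 N{\left(1 \right)} + 80 = \left(-133\right) \left(-4\right) + 80 = 532 + 80 = 612$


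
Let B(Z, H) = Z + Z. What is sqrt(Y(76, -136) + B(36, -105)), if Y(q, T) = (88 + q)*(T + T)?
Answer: 2*I*sqrt(11134) ≈ 211.04*I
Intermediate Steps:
Y(q, T) = 2*T*(88 + q) (Y(q, T) = (88 + q)*(2*T) = 2*T*(88 + q))
B(Z, H) = 2*Z
sqrt(Y(76, -136) + B(36, -105)) = sqrt(2*(-136)*(88 + 76) + 2*36) = sqrt(2*(-136)*164 + 72) = sqrt(-44608 + 72) = sqrt(-44536) = 2*I*sqrt(11134)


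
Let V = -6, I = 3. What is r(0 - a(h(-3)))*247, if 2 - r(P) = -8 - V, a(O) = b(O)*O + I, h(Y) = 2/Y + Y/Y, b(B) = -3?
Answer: 988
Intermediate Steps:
h(Y) = 1 + 2/Y (h(Y) = 2/Y + 1 = 1 + 2/Y)
a(O) = 3 - 3*O (a(O) = -3*O + 3 = 3 - 3*O)
r(P) = 4 (r(P) = 2 - (-8 - 1*(-6)) = 2 - (-8 + 6) = 2 - 1*(-2) = 2 + 2 = 4)
r(0 - a(h(-3)))*247 = 4*247 = 988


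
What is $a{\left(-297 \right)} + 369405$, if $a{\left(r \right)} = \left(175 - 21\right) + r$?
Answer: $369262$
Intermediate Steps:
$a{\left(r \right)} = 154 + r$
$a{\left(-297 \right)} + 369405 = \left(154 - 297\right) + 369405 = -143 + 369405 = 369262$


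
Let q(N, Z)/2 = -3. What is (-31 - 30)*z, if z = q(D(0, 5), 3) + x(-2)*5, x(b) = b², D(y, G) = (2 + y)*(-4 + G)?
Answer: -854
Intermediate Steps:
D(y, G) = (-4 + G)*(2 + y)
q(N, Z) = -6 (q(N, Z) = 2*(-3) = -6)
z = 14 (z = -6 + (-2)²*5 = -6 + 4*5 = -6 + 20 = 14)
(-31 - 30)*z = (-31 - 30)*14 = -61*14 = -854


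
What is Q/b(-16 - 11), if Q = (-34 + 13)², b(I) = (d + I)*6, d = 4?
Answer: -147/46 ≈ -3.1957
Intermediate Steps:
b(I) = 24 + 6*I (b(I) = (4 + I)*6 = 24 + 6*I)
Q = 441 (Q = (-21)² = 441)
Q/b(-16 - 11) = 441/(24 + 6*(-16 - 11)) = 441/(24 + 6*(-27)) = 441/(24 - 162) = 441/(-138) = 441*(-1/138) = -147/46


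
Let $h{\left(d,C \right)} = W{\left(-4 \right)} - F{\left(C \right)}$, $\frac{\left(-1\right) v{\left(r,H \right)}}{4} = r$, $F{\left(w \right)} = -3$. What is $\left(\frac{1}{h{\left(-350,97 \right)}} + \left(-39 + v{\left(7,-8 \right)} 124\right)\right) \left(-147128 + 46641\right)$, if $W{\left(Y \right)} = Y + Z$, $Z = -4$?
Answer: $\frac{1764149772}{5} \approx 3.5283 \cdot 10^{8}$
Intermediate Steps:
$v{\left(r,H \right)} = - 4 r$
$W{\left(Y \right)} = -4 + Y$ ($W{\left(Y \right)} = Y - 4 = -4 + Y$)
$h{\left(d,C \right)} = -5$ ($h{\left(d,C \right)} = \left(-4 - 4\right) - -3 = -8 + 3 = -5$)
$\left(\frac{1}{h{\left(-350,97 \right)}} + \left(-39 + v{\left(7,-8 \right)} 124\right)\right) \left(-147128 + 46641\right) = \left(\frac{1}{-5} + \left(-39 + \left(-4\right) 7 \cdot 124\right)\right) \left(-147128 + 46641\right) = \left(- \frac{1}{5} - 3511\right) \left(-100487\right) = \left(- \frac{17556}{5}\right) \left(-100487\right) = \frac{1764149772}{5}$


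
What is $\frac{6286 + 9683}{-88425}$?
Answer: $- \frac{5323}{29475} \approx -0.18059$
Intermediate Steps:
$\frac{6286 + 9683}{-88425} = 15969 \left(- \frac{1}{88425}\right) = - \frac{5323}{29475}$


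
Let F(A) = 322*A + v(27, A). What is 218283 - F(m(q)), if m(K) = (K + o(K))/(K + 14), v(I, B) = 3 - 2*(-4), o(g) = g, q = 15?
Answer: 6320228/29 ≈ 2.1794e+5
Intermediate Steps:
v(I, B) = 11 (v(I, B) = 3 + 8 = 11)
m(K) = 2*K/(14 + K) (m(K) = (K + K)/(K + 14) = (2*K)/(14 + K) = 2*K/(14 + K))
F(A) = 11 + 322*A (F(A) = 322*A + 11 = 11 + 322*A)
218283 - F(m(q)) = 218283 - (11 + 322*(2*15/(14 + 15))) = 218283 - (11 + 322*(2*15/29)) = 218283 - (11 + 322*(2*15*(1/29))) = 218283 - (11 + 322*(30/29)) = 218283 - (11 + 9660/29) = 218283 - 1*9979/29 = 218283 - 9979/29 = 6320228/29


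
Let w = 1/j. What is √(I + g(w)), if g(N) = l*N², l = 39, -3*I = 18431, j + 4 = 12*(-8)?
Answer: 41*I*√328929/300 ≈ 78.381*I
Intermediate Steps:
j = -100 (j = -4 + 12*(-8) = -4 - 96 = -100)
I = -18431/3 (I = -⅓*18431 = -18431/3 ≈ -6143.7)
w = -1/100 (w = 1/(-100) = -1/100 ≈ -0.010000)
g(N) = 39*N²
√(I + g(w)) = √(-18431/3 + 39*(-1/100)²) = √(-18431/3 + 39*(1/10000)) = √(-18431/3 + 39/10000) = √(-184309883/30000) = 41*I*√328929/300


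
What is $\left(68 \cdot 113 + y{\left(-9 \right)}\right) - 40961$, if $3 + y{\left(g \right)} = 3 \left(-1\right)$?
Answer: $-33283$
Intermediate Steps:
$y{\left(g \right)} = -6$ ($y{\left(g \right)} = -3 + 3 \left(-1\right) = -3 - 3 = -6$)
$\left(68 \cdot 113 + y{\left(-9 \right)}\right) - 40961 = \left(68 \cdot 113 - 6\right) - 40961 = \left(7684 - 6\right) - 40961 = 7678 - 40961 = -33283$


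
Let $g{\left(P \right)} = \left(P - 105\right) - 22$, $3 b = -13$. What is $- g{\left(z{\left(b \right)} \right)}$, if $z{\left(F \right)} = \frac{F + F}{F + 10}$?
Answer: $\frac{2185}{17} \approx 128.53$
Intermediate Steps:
$b = - \frac{13}{3}$ ($b = \frac{1}{3} \left(-13\right) = - \frac{13}{3} \approx -4.3333$)
$z{\left(F \right)} = \frac{2 F}{10 + F}$
$g{\left(P \right)} = -127 + P$ ($g{\left(P \right)} = \left(-105 + P\right) - 22 = -127 + P$)
$- g{\left(z{\left(b \right)} \right)} = - (-127 + 2 \left(- \frac{13}{3}\right) \frac{1}{10 - \frac{13}{3}}) = - (-127 + 2 \left(- \frac{13}{3}\right) \frac{1}{\frac{17}{3}}) = - (-127 + 2 \left(- \frac{13}{3}\right) \frac{3}{17}) = - (-127 - \frac{26}{17}) = \left(-1\right) \left(- \frac{2185}{17}\right) = \frac{2185}{17}$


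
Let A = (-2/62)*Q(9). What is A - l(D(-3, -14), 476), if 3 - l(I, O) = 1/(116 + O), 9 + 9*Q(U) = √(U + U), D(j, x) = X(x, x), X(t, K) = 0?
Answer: -54433/18352 - √2/93 ≈ -2.9813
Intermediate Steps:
D(j, x) = 0
Q(U) = -1 + √2*√U/9 (Q(U) = -1 + √(U + U)/9 = -1 + √(2*U)/9 = -1 + (√2*√U)/9 = -1 + √2*√U/9)
l(I, O) = 3 - 1/(116 + O)
A = 1/31 - √2/93 (A = (-2/62)*(-1 + √2*√9/9) = ((1/62)*(-2))*(-1 + (⅑)*√2*3) = -(-1 + √2/3)/31 = 1/31 - √2/93 ≈ 0.017051)
A - l(D(-3, -14), 476) = (1/31 - √2/93) - (347 + 3*476)/(116 + 476) = (1/31 - √2/93) - (347 + 1428)/592 = (1/31 - √2/93) - 1775/592 = -54433/18352 - √2/93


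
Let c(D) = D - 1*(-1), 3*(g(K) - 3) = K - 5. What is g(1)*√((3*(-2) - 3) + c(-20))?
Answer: 10*I*√7/3 ≈ 8.8192*I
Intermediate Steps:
g(K) = 4/3 + K/3 (g(K) = 3 + (K - 5)/3 = 3 + (-5 + K)/3 = 3 + (-5/3 + K/3) = 4/3 + K/3)
c(D) = 1 + D (c(D) = D + 1 = 1 + D)
g(1)*√((3*(-2) - 3) + c(-20)) = (4/3 + (⅓)*1)*√((3*(-2) - 3) + (1 - 20)) = (4/3 + ⅓)*√((-6 - 3) - 19) = 5*√(-9 - 19)/3 = 5*√(-28)/3 = 5*(2*I*√7)/3 = 10*I*√7/3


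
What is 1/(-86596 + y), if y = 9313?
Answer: -1/77283 ≈ -1.2939e-5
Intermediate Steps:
1/(-86596 + y) = 1/(-86596 + 9313) = 1/(-77283) = -1/77283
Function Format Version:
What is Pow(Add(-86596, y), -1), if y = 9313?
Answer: Rational(-1, 77283) ≈ -1.2939e-5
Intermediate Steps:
Pow(Add(-86596, y), -1) = Pow(Add(-86596, 9313), -1) = Pow(-77283, -1) = Rational(-1, 77283)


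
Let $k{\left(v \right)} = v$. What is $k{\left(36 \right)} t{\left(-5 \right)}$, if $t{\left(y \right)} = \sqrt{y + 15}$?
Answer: $36 \sqrt{10} \approx 113.84$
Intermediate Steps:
$t{\left(y \right)} = \sqrt{15 + y}$
$k{\left(36 \right)} t{\left(-5 \right)} = 36 \sqrt{15 - 5} = 36 \sqrt{10}$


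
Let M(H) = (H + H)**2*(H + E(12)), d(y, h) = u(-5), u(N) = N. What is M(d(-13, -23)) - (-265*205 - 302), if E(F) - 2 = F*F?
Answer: 68727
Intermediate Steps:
E(F) = 2 + F**2 (E(F) = 2 + F*F = 2 + F**2)
d(y, h) = -5
M(H) = 4*H**2*(146 + H) (M(H) = (H + H)**2*(H + (2 + 12**2)) = (2*H)**2*(H + (2 + 144)) = (4*H**2)*(H + 146) = (4*H**2)*(146 + H) = 4*H**2*(146 + H))
M(d(-13, -23)) - (-265*205 - 302) = 4*(-5)**2*(146 - 5) - (-265*205 - 302) = 4*25*141 - (-54325 - 302) = 14100 - 1*(-54627) = 14100 + 54627 = 68727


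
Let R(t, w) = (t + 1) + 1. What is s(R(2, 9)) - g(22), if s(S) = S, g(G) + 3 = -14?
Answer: 21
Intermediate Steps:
R(t, w) = 2 + t (R(t, w) = (1 + t) + 1 = 2 + t)
g(G) = -17 (g(G) = -3 - 14 = -17)
s(R(2, 9)) - g(22) = (2 + 2) - 1*(-17) = 4 + 17 = 21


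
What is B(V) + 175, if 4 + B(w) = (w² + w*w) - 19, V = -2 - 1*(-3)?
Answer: 154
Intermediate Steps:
V = 1 (V = -2 + 3 = 1)
B(w) = -23 + 2*w² (B(w) = -4 + ((w² + w*w) - 19) = -4 + ((w² + w²) - 19) = -4 + (2*w² - 19) = -4 + (-19 + 2*w²) = -23 + 2*w²)
B(V) + 175 = (-23 + 2*1²) + 175 = (-23 + 2*1) + 175 = (-23 + 2) + 175 = -21 + 175 = 154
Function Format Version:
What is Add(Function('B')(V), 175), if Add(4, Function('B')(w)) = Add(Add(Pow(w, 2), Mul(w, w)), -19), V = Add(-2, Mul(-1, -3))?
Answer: 154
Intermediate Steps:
V = 1 (V = Add(-2, 3) = 1)
Function('B')(w) = Add(-23, Mul(2, Pow(w, 2))) (Function('B')(w) = Add(-4, Add(Add(Pow(w, 2), Mul(w, w)), -19)) = Add(-4, Add(Add(Pow(w, 2), Pow(w, 2)), -19)) = Add(-4, Add(Mul(2, Pow(w, 2)), -19)) = Add(-4, Add(-19, Mul(2, Pow(w, 2)))) = Add(-23, Mul(2, Pow(w, 2))))
Add(Function('B')(V), 175) = Add(Add(-23, Mul(2, Pow(1, 2))), 175) = Add(Add(-23, Mul(2, 1)), 175) = Add(Add(-23, 2), 175) = Add(-21, 175) = 154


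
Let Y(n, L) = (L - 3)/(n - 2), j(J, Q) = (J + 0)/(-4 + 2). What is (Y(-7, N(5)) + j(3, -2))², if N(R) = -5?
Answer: 121/324 ≈ 0.37346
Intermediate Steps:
j(J, Q) = -J/2 (j(J, Q) = J/(-2) = J*(-½) = -J/2)
Y(n, L) = (-3 + L)/(-2 + n)
(Y(-7, N(5)) + j(3, -2))² = ((-3 - 5)/(-2 - 7) - ½*3)² = (-8/(-9) - 3/2)² = (-⅑*(-8) - 3/2)² = (8/9 - 3/2)² = (-11/18)² = 121/324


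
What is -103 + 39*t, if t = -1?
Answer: -142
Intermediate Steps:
-103 + 39*t = -103 + 39*(-1) = -103 - 39 = -142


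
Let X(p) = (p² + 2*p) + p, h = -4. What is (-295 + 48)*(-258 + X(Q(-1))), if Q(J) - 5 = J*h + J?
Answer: 41990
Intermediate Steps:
Q(J) = 5 - 3*J (Q(J) = 5 + (J*(-4) + J) = 5 + (-4*J + J) = 5 - 3*J)
X(p) = p² + 3*p
(-295 + 48)*(-258 + X(Q(-1))) = (-295 + 48)*(-258 + (5 - 3*(-1))*(3 + (5 - 3*(-1)))) = -247*(-258 + (5 + 3)*(3 + (5 + 3))) = -247*(-258 + 8*(3 + 8)) = -247*(-258 + 8*11) = -247*(-258 + 88) = -247*(-170) = 41990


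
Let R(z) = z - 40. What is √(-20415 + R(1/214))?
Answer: I*√936756966/214 ≈ 143.02*I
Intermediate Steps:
R(z) = -40 + z
√(-20415 + R(1/214)) = √(-20415 + (-40 + 1/214)) = √(-20415 - 8559/214) = √(-4377369/214) = I*√936756966/214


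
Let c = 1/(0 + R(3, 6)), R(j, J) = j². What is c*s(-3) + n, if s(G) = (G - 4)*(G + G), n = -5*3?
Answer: -31/3 ≈ -10.333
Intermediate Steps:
n = -15
s(G) = 2*G*(-4 + G) (s(G) = (-4 + G)*(2*G) = 2*G*(-4 + G))
c = ⅑ (c = 1/(0 + 3²) = 1/(0 + 9) = 1/9 = ⅑ ≈ 0.11111)
c*s(-3) + n = (2*(-3)*(-4 - 3))/9 - 15 = (2*(-3)*(-7))/9 - 15 = (⅑)*42 - 15 = 14/3 - 15 = -31/3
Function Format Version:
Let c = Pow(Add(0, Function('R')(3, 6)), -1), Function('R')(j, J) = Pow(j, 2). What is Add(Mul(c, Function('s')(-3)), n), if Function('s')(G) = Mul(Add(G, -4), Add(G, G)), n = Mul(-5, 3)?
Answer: Rational(-31, 3) ≈ -10.333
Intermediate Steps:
n = -15
Function('s')(G) = Mul(2, G, Add(-4, G)) (Function('s')(G) = Mul(Add(-4, G), Mul(2, G)) = Mul(2, G, Add(-4, G)))
c = Rational(1, 9) (c = Pow(Add(0, Pow(3, 2)), -1) = Pow(Add(0, 9), -1) = Pow(9, -1) = Rational(1, 9) ≈ 0.11111)
Add(Mul(c, Function('s')(-3)), n) = Add(Mul(Rational(1, 9), Mul(2, -3, Add(-4, -3))), -15) = Add(Mul(Rational(1, 9), Mul(2, -3, -7)), -15) = Add(Mul(Rational(1, 9), 42), -15) = Add(Rational(14, 3), -15) = Rational(-31, 3)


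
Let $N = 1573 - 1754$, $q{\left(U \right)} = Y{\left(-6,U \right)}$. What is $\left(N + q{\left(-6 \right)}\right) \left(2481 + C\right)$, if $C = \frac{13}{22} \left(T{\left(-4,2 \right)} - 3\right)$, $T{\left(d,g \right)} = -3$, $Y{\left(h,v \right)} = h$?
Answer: $-463284$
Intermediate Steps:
$q{\left(U \right)} = -6$
$N = -181$
$C = - \frac{39}{11}$ ($C = \frac{13}{22} \left(-3 - 3\right) = 13 \cdot \frac{1}{22} \left(-6\right) = \frac{13}{22} \left(-6\right) = - \frac{39}{11} \approx -3.5455$)
$\left(N + q{\left(-6 \right)}\right) \left(2481 + C\right) = \left(-181 - 6\right) \left(2481 - \frac{39}{11}\right) = \left(-187\right) \frac{27252}{11} = -463284$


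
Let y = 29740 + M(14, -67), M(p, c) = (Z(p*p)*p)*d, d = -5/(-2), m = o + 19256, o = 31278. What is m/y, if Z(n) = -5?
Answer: 50534/29565 ≈ 1.7093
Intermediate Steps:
m = 50534 (m = 31278 + 19256 = 50534)
d = 5/2 (d = -5*(-½) = 5/2 ≈ 2.5000)
M(p, c) = -25*p/2 (M(p, c) = -5*p*(5/2) = -25*p/2)
y = 29565 (y = 29740 - 25/2*14 = 29740 - 175 = 29565)
m/y = 50534/29565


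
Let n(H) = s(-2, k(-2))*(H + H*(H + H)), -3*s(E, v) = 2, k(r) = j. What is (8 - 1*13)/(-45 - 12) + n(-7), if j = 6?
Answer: -1151/19 ≈ -60.579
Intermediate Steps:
k(r) = 6
s(E, v) = -2/3 (s(E, v) = -1/3*2 = -2/3)
n(H) = -4*H**2/3 - 2*H/3 (n(H) = -2*(H + H*(H + H))/3 = -2*(H + H*(2*H))/3 = -2*(H + 2*H**2)/3 = -4*H**2/3 - 2*H/3)
(8 - 1*13)/(-45 - 12) + n(-7) = (8 - 1*13)/(-45 - 12) - 2/3*(-7)*(1 + 2*(-7)) = (8 - 13)/(-57) - 2/3*(-7)*(1 - 14) = -5*(-1/57) - 2/3*(-7)*(-13) = 5/57 - 182/3 = -1151/19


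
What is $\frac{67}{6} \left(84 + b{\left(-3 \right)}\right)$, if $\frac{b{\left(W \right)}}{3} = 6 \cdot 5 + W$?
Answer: $\frac{3685}{2} \approx 1842.5$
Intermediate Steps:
$b{\left(W \right)} = 90 + 3 W$ ($b{\left(W \right)} = 3 \left(6 \cdot 5 + W\right) = 3 \left(30 + W\right) = 90 + 3 W$)
$\frac{67}{6} \left(84 + b{\left(-3 \right)}\right) = \frac{67}{6} \left(84 + \left(90 + 3 \left(-3\right)\right)\right) = 67 \cdot \frac{1}{6} \left(84 + \left(90 - 9\right)\right) = \frac{67 \left(84 + 81\right)}{6} = \frac{67}{6} \cdot 165 = \frac{3685}{2}$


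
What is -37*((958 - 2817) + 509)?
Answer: 49950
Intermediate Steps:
-37*((958 - 2817) + 509) = -37*(-1859 + 509) = -37*(-1350) = 49950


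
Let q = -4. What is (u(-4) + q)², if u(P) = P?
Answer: 64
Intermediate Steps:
(u(-4) + q)² = (-4 - 4)² = (-8)² = 64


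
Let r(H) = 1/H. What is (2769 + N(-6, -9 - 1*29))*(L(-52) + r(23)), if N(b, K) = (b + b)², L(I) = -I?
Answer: 3486861/23 ≈ 1.5160e+5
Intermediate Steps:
N(b, K) = 4*b² (N(b, K) = (2*b)² = 4*b²)
(2769 + N(-6, -9 - 1*29))*(L(-52) + r(23)) = (2769 + 4*(-6)²)*(-1*(-52) + 1/23) = (2769 + 4*36)*(52 + 1/23) = (2769 + 144)*(1197/23) = 2913*(1197/23) = 3486861/23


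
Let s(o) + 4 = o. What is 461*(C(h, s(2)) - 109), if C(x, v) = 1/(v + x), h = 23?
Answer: -1054768/21 ≈ -50227.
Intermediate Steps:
s(o) = -4 + o
461*(C(h, s(2)) - 109) = 461*(1/((-4 + 2) + 23) - 109) = 461*(1/(-2 + 23) - 109) = 461*(1/21 - 109) = 461*(-2288/21) = -1054768/21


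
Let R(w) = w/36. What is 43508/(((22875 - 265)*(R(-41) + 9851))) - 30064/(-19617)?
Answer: 120532813760248/78638598750075 ≈ 1.5327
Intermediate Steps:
R(w) = w/36 (R(w) = w*(1/36) = w/36)
43508/(((22875 - 265)*(R(-41) + 9851))) - 30064/(-19617) = 43508/(((22875 - 265)*((1/36)*(-41) + 9851))) - 30064/(-19617) = 43508/((22610*(-41/36 + 9851))) - 30064*(-1/19617) = 43508/((22610*(354595/36))) + 30064/19617 = 43508/(4008696475/18) + 30064/19617 = 43508*(18/4008696475) + 30064/19617 = 783144/4008696475 + 30064/19617 = 120532813760248/78638598750075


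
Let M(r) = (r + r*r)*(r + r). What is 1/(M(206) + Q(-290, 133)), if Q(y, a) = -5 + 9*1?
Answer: 1/17568508 ≈ 5.6920e-8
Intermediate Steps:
M(r) = 2*r*(r + r²) (M(r) = (r + r²)*(2*r) = 2*r*(r + r²))
Q(y, a) = 4 (Q(y, a) = -5 + 9 = 4)
1/(M(206) + Q(-290, 133)) = 1/(2*206²*(1 + 206) + 4) = 1/(2*42436*207 + 4) = 1/(17568504 + 4) = 1/17568508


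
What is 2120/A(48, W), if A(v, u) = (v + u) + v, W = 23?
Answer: 2120/119 ≈ 17.815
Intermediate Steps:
A(v, u) = u + 2*v (A(v, u) = (u + v) + v = u + 2*v)
2120/A(48, W) = 2120/(23 + 2*48) = 2120/(23 + 96) = 2120/119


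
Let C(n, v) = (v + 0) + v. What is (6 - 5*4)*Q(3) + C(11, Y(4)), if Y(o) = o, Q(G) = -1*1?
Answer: 22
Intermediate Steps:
Q(G) = -1
C(n, v) = 2*v (C(n, v) = v + v = 2*v)
(6 - 5*4)*Q(3) + C(11, Y(4)) = (6 - 5*4)*(-1) + 2*4 = (6 - 20)*(-1) + 8 = -14*(-1) + 8 = 14 + 8 = 22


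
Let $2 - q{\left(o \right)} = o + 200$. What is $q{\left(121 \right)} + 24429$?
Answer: $24110$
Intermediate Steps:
$q{\left(o \right)} = -198 - o$ ($q{\left(o \right)} = 2 - \left(o + 200\right) = 2 - \left(200 + o\right) = -198 - o$)
$q{\left(121 \right)} + 24429 = \left(-198 - 121\right) + 24429 = -319 + 24429 = 24110$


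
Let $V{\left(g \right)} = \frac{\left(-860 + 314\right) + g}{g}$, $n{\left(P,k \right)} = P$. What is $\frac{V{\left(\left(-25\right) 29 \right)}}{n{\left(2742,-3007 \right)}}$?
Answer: $\frac{1271}{1987950} \approx 0.00063935$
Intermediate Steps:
$V{\left(g \right)} = \frac{-546 + g}{g}$
$\frac{V{\left(\left(-25\right) 29 \right)}}{n{\left(2742,-3007 \right)}} = \frac{\frac{1}{\left(-25\right) 29} \left(-546 - 725\right)}{2742} = \frac{-546 - 725}{-725} \cdot \frac{1}{2742} = \left(- \frac{1}{725}\right) \left(-1271\right) \frac{1}{2742} = \frac{1271}{725} \cdot \frac{1}{2742} = \frac{1271}{1987950}$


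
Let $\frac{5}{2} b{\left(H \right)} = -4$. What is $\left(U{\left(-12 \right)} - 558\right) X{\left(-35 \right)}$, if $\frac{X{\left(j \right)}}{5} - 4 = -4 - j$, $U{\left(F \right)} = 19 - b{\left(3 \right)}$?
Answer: $-94045$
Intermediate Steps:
$b{\left(H \right)} = - \frac{8}{5}$ ($b{\left(H \right)} = \frac{2}{5} \left(-4\right) = - \frac{8}{5}$)
$U{\left(F \right)} = \frac{103}{5}$ ($U{\left(F \right)} = 19 - - \frac{8}{5} = 19 + \frac{8}{5} = \frac{103}{5}$)
$X{\left(j \right)} = - 5 j$ ($X{\left(j \right)} = 20 + 5 \left(-4 - j\right) = 20 - \left(20 + 5 j\right) = - 5 j$)
$\left(U{\left(-12 \right)} - 558\right) X{\left(-35 \right)} = \left(\frac{103}{5} - 558\right) \left(\left(-5\right) \left(-35\right)\right) = \left(- \frac{2687}{5}\right) 175 = -94045$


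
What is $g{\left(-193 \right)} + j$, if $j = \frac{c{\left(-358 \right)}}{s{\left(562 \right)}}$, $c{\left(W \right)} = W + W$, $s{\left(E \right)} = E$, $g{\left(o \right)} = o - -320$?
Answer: $\frac{35329}{281} \approx 125.73$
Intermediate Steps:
$g{\left(o \right)} = 320 + o$ ($g{\left(o \right)} = o + 320 = 320 + o$)
$c{\left(W \right)} = 2 W$
$j = - \frac{358}{281}$ ($j = \frac{2 \left(-358\right)}{562} = \left(-716\right) \frac{1}{562} = - \frac{358}{281} \approx -1.274$)
$g{\left(-193 \right)} + j = \left(320 - 193\right) - \frac{358}{281} = 127 - \frac{358}{281} = \frac{35329}{281}$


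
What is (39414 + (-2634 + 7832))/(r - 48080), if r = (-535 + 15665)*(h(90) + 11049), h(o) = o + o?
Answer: 22306/84923345 ≈ 0.00026266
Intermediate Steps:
h(o) = 2*o
r = 169894770 (r = (-535 + 15665)*(2*90 + 11049) = 15130*(180 + 11049) = 15130*11229 = 169894770)
(39414 + (-2634 + 7832))/(r - 48080) = (39414 + (-2634 + 7832))/(169894770 - 48080) = (39414 + 5198)/169846690 = 44612*(1/169846690) = 22306/84923345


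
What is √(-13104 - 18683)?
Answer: I*√31787 ≈ 178.29*I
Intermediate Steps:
√(-13104 - 18683) = √(-31787) = I*√31787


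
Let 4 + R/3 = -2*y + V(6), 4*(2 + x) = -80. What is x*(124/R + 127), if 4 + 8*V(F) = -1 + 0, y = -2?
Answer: -20086/15 ≈ -1339.1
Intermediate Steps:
V(F) = -5/8 (V(F) = -½ + (-1 + 0)/8 = -½ + (⅛)*(-1) = -½ - ⅛ = -5/8)
x = -22 (x = -2 + (¼)*(-80) = -2 - 20 = -22)
R = -15/8 (R = -12 + 3*(-2*(-2) - 5/8) = -12 + 3*(4 - 5/8) = -12 + 3*(27/8) = -12 + 81/8 = -15/8 ≈ -1.8750)
x*(124/R + 127) = -22*(124/(-15/8) + 127) = -22*(124*(-8/15) + 127) = -22*(-992/15 + 127) = -22*913/15 = -20086/15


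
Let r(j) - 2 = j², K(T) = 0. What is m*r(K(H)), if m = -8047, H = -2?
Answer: -16094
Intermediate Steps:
r(j) = 2 + j²
m*r(K(H)) = -8047*(2 + 0²) = -8047*(2 + 0) = -8047*2 = -16094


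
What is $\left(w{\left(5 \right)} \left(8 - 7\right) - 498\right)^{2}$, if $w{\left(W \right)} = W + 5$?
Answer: $238144$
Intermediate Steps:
$w{\left(W \right)} = 5 + W$
$\left(w{\left(5 \right)} \left(8 - 7\right) - 498\right)^{2} = \left(\left(5 + 5\right) \left(8 - 7\right) - 498\right)^{2} = \left(10 \cdot 1 - 498\right)^{2} = \left(10 - 498\right)^{2} = \left(-488\right)^{2} = 238144$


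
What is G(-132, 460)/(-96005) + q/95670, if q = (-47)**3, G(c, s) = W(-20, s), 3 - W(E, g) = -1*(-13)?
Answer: -1993314083/1836959670 ≈ -1.0851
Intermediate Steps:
W(E, g) = -10 (W(E, g) = 3 - (-1)*(-13) = 3 - 1*13 = 3 - 13 = -10)
G(c, s) = -10
q = -103823
G(-132, 460)/(-96005) + q/95670 = -10/(-96005) - 103823/95670 = -10*(-1/96005) - 103823*1/95670 = 2/19201 - 103823/95670 = -1993314083/1836959670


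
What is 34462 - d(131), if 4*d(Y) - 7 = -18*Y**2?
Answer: 446739/4 ≈ 1.1168e+5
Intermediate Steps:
d(Y) = 7/4 - 9*Y**2/2 (d(Y) = 7/4 + (-18*Y**2)/4 = 7/4 - 9*Y**2/2)
34462 - d(131) = 34462 - (7/4 - 9/2*131**2) = 34462 - (7/4 - 9/2*17161) = 34462 - (7/4 - 154449/2) = 34462 - 1*(-308891/4) = 34462 + 308891/4 = 446739/4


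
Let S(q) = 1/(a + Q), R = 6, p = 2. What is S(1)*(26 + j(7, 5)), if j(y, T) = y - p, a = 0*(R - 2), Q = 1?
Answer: 31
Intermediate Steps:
a = 0 (a = 0*(6 - 2) = 0*4 = 0)
S(q) = 1 (S(q) = 1/(0 + 1) = 1/1 = 1)
j(y, T) = -2 + y (j(y, T) = y - 1*2 = y - 2 = -2 + y)
S(1)*(26 + j(7, 5)) = 1*(26 + (-2 + 7)) = 1*(26 + 5) = 1*31 = 31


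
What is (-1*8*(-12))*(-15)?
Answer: -1440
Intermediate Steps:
(-1*8*(-12))*(-15) = -8*(-12)*(-15) = 96*(-15) = -1440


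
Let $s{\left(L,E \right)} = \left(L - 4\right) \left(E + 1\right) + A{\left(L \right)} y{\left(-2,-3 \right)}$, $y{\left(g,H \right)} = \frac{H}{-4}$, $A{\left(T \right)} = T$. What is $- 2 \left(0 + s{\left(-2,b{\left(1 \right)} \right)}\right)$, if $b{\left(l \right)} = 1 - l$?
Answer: $15$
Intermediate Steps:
$y{\left(g,H \right)} = - \frac{H}{4}$ ($y{\left(g,H \right)} = H \left(- \frac{1}{4}\right) = - \frac{H}{4}$)
$s{\left(L,E \right)} = \frac{3 L}{4} + \left(1 + E\right) \left(-4 + L\right)$ ($s{\left(L,E \right)} = \left(L - 4\right) \left(E + 1\right) + L \left(\left(- \frac{1}{4}\right) \left(-3\right)\right) = \left(-4 + L\right) \left(1 + E\right) + L \frac{3}{4} = \left(1 + E\right) \left(-4 + L\right) + \frac{3 L}{4} = \frac{3 L}{4} + \left(1 + E\right) \left(-4 + L\right)$)
$- 2 \left(0 + s{\left(-2,b{\left(1 \right)} \right)}\right) = - 2 \left(0 + \left(-4 - 4 \left(1 - 1\right) + \frac{7}{4} \left(-2\right) + \left(1 - 1\right) \left(-2\right)\right)\right) = - 2 \left(0 - \left(\frac{15}{2} + 4 \left(1 - 1\right) - \left(1 - 1\right) \left(-2\right)\right)\right) = - 2 \left(0 - \frac{15}{2}\right) = \left(-2\right) \left(- \frac{15}{2}\right) = 15$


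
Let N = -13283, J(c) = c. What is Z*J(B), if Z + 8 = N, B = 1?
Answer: -13291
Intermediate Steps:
Z = -13291 (Z = -8 - 13283 = -13291)
Z*J(B) = -13291*1 = -13291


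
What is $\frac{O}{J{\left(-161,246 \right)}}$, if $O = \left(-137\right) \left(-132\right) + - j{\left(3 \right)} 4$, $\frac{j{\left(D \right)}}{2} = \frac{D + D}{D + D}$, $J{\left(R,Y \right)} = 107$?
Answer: $\frac{18076}{107} \approx 168.93$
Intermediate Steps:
$j{\left(D \right)} = 2$ ($j{\left(D \right)} = 2 \frac{D + D}{D + D} = 2 \frac{2 D}{2 D} = 2 \cdot 2 D \frac{1}{2 D} = 2 \cdot 1 = 2$)
$O = 18076$ ($O = \left(-137\right) \left(-132\right) + \left(-1\right) 2 \cdot 4 = 18084 - 8 = 18076$)
$\frac{O}{J{\left(-161,246 \right)}} = \frac{18076}{107}$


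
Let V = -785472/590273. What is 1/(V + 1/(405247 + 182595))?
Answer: -346987260866/461732841151 ≈ -0.75149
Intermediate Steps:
V = -785472/590273 (V = -785472*1/590273 = -785472/590273 ≈ -1.3307)
1/(V + 1/(405247 + 182595)) = 1/(-785472/590273 + 1/(405247 + 182595)) = 1/(-785472/590273 + 1/587842) = 1/(-461732841151/346987260866) = -346987260866/461732841151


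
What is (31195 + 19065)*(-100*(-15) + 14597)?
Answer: 809035220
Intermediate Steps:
(31195 + 19065)*(-100*(-15) + 14597) = 50260*(1500 + 14597) = 50260*16097 = 809035220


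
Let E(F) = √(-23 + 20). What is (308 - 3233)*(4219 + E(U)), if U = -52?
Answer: -12340575 - 2925*I*√3 ≈ -1.2341e+7 - 5066.3*I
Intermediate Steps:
E(F) = I*√3 (E(F) = √(-3) = I*√3)
(308 - 3233)*(4219 + E(U)) = (308 - 3233)*(4219 + I*√3) = -2925*(4219 + I*√3) = -12340575 - 2925*I*√3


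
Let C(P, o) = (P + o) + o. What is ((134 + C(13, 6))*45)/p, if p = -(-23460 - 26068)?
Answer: 7155/49528 ≈ 0.14446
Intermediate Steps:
C(P, o) = P + 2*o
p = 49528 (p = -1*(-49528) = 49528)
((134 + C(13, 6))*45)/p = ((134 + (13 + 2*6))*45)/49528 = ((134 + (13 + 12))*45)*(1/49528) = ((134 + 25)*45)*(1/49528) = (159*45)*(1/49528) = 7155*(1/49528) = 7155/49528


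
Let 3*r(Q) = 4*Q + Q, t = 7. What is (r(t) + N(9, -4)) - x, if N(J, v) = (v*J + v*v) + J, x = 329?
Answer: -985/3 ≈ -328.33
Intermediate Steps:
r(Q) = 5*Q/3 (r(Q) = (4*Q + Q)/3 = (5*Q)/3 = 5*Q/3)
N(J, v) = J + v**2 + J*v (N(J, v) = (J*v + v**2) + J = (v**2 + J*v) + J = J + v**2 + J*v)
(r(t) + N(9, -4)) - x = ((5/3)*7 + (9 + (-4)**2 + 9*(-4))) - 1*329 = (35/3 + (9 + 16 - 36)) - 329 = (35/3 - 11) - 329 = 2/3 - 329 = -985/3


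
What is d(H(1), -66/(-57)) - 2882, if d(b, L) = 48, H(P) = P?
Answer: -2834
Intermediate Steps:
d(H(1), -66/(-57)) - 2882 = 48 - 2882 = -2834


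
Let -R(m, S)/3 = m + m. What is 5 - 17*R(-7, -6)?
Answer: -709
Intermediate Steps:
R(m, S) = -6*m (R(m, S) = -3*(m + m) = -6*m)
5 - 17*R(-7, -6) = 5 - (-102)*(-7) = 5 - 17*42 = 5 - 714 = -709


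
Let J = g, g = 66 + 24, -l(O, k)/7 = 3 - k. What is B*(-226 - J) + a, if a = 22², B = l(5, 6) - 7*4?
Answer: 2696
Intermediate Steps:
l(O, k) = -21 + 7*k (l(O, k) = -7*(3 - k) = -21 + 7*k)
g = 90
B = -7 (B = (-21 + 7*6) - 7*4 = (-21 + 42) - 28 = 21 - 28 = -7)
a = 484
J = 90
B*(-226 - J) + a = -7*(-226 - 1*90) + 484 = -7*(-226 - 90) + 484 = -7*(-316) + 484 = 2212 + 484 = 2696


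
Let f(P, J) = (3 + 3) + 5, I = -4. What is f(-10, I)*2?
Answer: 22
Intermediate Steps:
f(P, J) = 11 (f(P, J) = 6 + 5 = 11)
f(-10, I)*2 = 11*2 = 22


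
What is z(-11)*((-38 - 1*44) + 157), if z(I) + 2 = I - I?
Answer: -150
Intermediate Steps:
z(I) = -2 (z(I) = -2 + (I - I) = -2 + 0 = -2)
z(-11)*((-38 - 1*44) + 157) = -2*((-38 - 1*44) + 157) = -2*((-38 - 44) + 157) = -2*(-82 + 157) = -2*75 = -150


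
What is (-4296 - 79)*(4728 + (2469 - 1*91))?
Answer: -31088750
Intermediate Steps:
(-4296 - 79)*(4728 + (2469 - 1*91)) = -4375*(4728 + (2469 - 91)) = -4375*(4728 + 2378) = -4375*7106 = -31088750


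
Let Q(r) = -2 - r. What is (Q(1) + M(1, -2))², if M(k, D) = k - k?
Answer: 9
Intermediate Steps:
M(k, D) = 0
(Q(1) + M(1, -2))² = ((-2 - 1*1) + 0)² = ((-2 - 1) + 0)² = (-3 + 0)² = (-3)² = 9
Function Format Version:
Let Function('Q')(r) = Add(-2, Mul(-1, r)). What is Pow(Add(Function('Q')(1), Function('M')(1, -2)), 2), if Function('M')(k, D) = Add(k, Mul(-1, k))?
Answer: 9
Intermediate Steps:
Function('M')(k, D) = 0
Pow(Add(Function('Q')(1), Function('M')(1, -2)), 2) = Pow(Add(Add(-2, Mul(-1, 1)), 0), 2) = Pow(Add(Add(-2, -1), 0), 2) = Pow(Add(-3, 0), 2) = Pow(-3, 2) = 9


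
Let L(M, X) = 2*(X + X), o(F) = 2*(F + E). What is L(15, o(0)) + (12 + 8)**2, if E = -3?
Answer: 376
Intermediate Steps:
o(F) = -6 + 2*F (o(F) = 2*(F - 3) = 2*(-3 + F) = -6 + 2*F)
L(M, X) = 4*X (L(M, X) = 2*(2*X) = 4*X)
L(15, o(0)) + (12 + 8)**2 = 4*(-6 + 2*0) + (12 + 8)**2 = 4*(-6 + 0) + 20**2 = 4*(-6) + 400 = -24 + 400 = 376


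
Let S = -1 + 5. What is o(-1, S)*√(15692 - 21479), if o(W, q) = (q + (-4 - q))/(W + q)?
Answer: -4*I*√643 ≈ -101.43*I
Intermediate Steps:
S = 4
o(W, q) = -4/(W + q)
o(-1, S)*√(15692 - 21479) = (-4/(-1 + 4))*√(15692 - 21479) = (-4/3)*√(-5787) = (-4*⅓)*(3*I*√643) = -4*I*√643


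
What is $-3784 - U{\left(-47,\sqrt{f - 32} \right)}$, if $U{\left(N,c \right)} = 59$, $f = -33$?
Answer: $-3843$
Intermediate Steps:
$-3784 - U{\left(-47,\sqrt{f - 32} \right)} = -3784 - 59 = -3843$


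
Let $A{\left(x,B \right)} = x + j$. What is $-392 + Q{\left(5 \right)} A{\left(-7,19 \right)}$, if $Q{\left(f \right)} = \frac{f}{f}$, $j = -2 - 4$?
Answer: $-405$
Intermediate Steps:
$j = -6$
$A{\left(x,B \right)} = -6 + x$ ($A{\left(x,B \right)} = x - 6 = -6 + x$)
$Q{\left(f \right)} = 1$
$-392 + Q{\left(5 \right)} A{\left(-7,19 \right)} = -392 + 1 \left(-6 - 7\right) = -392 + 1 \left(-13\right) = -392 - 13 = -405$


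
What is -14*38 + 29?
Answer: -503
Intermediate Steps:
-14*38 + 29 = -532 + 29 = -503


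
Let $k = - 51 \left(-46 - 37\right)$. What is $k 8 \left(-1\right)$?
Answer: $-33864$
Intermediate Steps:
$k = 4233$ ($k = \left(-51\right) \left(-83\right) = 4233$)
$k 8 \left(-1\right) = 4233 \cdot 8 \left(-1\right) = 4233 \left(-8\right) = -33864$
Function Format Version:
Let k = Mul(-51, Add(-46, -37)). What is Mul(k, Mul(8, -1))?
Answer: -33864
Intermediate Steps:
k = 4233 (k = Mul(-51, -83) = 4233)
Mul(k, Mul(8, -1)) = Mul(4233, Mul(8, -1)) = Mul(4233, -8) = -33864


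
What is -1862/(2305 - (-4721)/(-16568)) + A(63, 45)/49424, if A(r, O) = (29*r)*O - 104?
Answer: 1610657618425/1887231667056 ≈ 0.85345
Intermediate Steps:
A(r, O) = -104 + 29*O*r (A(r, O) = 29*O*r - 104 = -104 + 29*O*r)
-1862/(2305 - (-4721)/(-16568)) + A(63, 45)/49424 = -1862/(2305 - (-4721)/(-16568)) + (-104 + 29*45*63)/49424 = -1862/(2305 - (-4721)*(-1)/16568) + (-104 + 82215)*(1/49424) = -1862/(2305 - 1*4721/16568) + 82111*(1/49424) = -1862/(2305 - 4721/16568) + 82111/49424 = -1862/38184519/16568 + 82111/49424 = -1862*16568/38184519 + 82111/49424 = -30849616/38184519 + 82111/49424 = 1610657618425/1887231667056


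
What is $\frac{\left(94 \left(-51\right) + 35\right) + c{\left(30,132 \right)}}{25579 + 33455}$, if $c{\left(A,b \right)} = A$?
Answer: $- \frac{4729}{59034} \approx -0.080106$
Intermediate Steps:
$\frac{\left(94 \left(-51\right) + 35\right) + c{\left(30,132 \right)}}{25579 + 33455} = \frac{\left(94 \left(-51\right) + 35\right) + 30}{25579 + 33455} = \frac{\left(-4794 + 35\right) + 30}{59034} = \left(-4759 + 30\right) \frac{1}{59034} = \left(-4729\right) \frac{1}{59034} = - \frac{4729}{59034}$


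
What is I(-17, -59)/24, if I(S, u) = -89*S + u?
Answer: 727/12 ≈ 60.583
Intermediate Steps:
I(S, u) = u - 89*S
I(-17, -59)/24 = (-59 - 89*(-17))/24 = (-59 + 1513)*(1/24) = 1454*(1/24) = 727/12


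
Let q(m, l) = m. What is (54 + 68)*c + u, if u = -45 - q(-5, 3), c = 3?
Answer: 326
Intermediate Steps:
u = -40 (u = -45 - 1*(-5) = -45 + 5 = -40)
(54 + 68)*c + u = (54 + 68)*3 - 40 = 122*3 - 40 = 366 - 40 = 326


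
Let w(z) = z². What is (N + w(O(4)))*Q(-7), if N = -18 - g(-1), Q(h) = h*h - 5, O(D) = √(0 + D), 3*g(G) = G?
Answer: -1804/3 ≈ -601.33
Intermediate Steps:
g(G) = G/3
O(D) = √D
Q(h) = -5 + h² (Q(h) = h² - 5 = -5 + h²)
N = -53/3 (N = -18 - (-1)/3 = -18 - 1*(-⅓) = -18 + ⅓ = -53/3 ≈ -17.667)
(N + w(O(4)))*Q(-7) = (-53/3 + (√4)²)*(-5 + (-7)²) = (-53/3 + 2²)*(-5 + 49) = (-53/3 + 4)*44 = -41/3*44 = -1804/3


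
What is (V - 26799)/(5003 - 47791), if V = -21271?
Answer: 1265/1126 ≈ 1.1234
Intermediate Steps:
(V - 26799)/(5003 - 47791) = (-21271 - 26799)/(5003 - 47791) = -48070/(-42788) = -48070*(-1/42788) = 1265/1126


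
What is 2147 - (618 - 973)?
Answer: 2502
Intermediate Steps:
2147 - (618 - 973) = 2147 - 1*(-355) = 2147 + 355 = 2502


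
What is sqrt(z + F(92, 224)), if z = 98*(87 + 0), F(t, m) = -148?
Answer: sqrt(8378) ≈ 91.531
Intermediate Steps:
z = 8526 (z = 98*87 = 8526)
sqrt(z + F(92, 224)) = sqrt(8526 - 148) = sqrt(8378)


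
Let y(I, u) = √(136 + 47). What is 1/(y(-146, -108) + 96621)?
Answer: 32207/3111872486 - √183/9335617458 ≈ 1.0348e-5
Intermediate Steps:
y(I, u) = √183
1/(y(-146, -108) + 96621) = 1/(√183 + 96621) = 1/(96621 + √183)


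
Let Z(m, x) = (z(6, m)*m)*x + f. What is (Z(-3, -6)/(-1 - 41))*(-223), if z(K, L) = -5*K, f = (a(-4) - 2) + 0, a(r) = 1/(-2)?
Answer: -34565/12 ≈ -2880.4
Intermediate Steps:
a(r) = -1/2 (a(r) = 1*(-1/2) = -1/2)
f = -5/2 (f = (-1/2 - 2) + 0 = -5/2 + 0 = -5/2 ≈ -2.5000)
Z(m, x) = -5/2 - 30*m*x (Z(m, x) = ((-5*6)*m)*x - 5/2 = (-30*m)*x - 5/2 = -30*m*x - 5/2 = -5/2 - 30*m*x)
(Z(-3, -6)/(-1 - 41))*(-223) = ((-5/2 - 30*(-3)*(-6))/(-1 - 41))*(-223) = ((-5/2 - 540)/(-42))*(-223) = -1085/2*(-1/42)*(-223) = (155/12)*(-223) = -34565/12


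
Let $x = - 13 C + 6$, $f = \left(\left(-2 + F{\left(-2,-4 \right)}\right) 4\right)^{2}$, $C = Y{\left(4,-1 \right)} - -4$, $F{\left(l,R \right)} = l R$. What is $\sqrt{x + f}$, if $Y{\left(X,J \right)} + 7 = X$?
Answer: $\sqrt{569} \approx 23.854$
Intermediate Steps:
$F{\left(l,R \right)} = R l$
$Y{\left(X,J \right)} = -7 + X$
$C = 1$ ($C = \left(-7 + 4\right) - -4 = -3 + 4 = 1$)
$f = 576$ ($f = \left(\left(-2 - -8\right) 4\right)^{2} = \left(\left(-2 + 8\right) 4\right)^{2} = \left(6 \cdot 4\right)^{2} = 24^{2} = 576$)
$x = -7$ ($x = \left(-13\right) 1 + 6 = -13 + 6 = -7$)
$\sqrt{x + f} = \sqrt{-7 + 576} = \sqrt{569}$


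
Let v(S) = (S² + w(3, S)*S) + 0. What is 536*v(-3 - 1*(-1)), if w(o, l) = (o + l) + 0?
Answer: 1072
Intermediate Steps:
w(o, l) = l + o (w(o, l) = (l + o) + 0 = l + o)
v(S) = S² + S*(3 + S) (v(S) = (S² + (S + 3)*S) + 0 = (S² + (3 + S)*S) + 0 = (S² + S*(3 + S)) + 0 = S² + S*(3 + S))
536*v(-3 - 1*(-1)) = 536*((-3 - 1*(-1))*(3 + 2*(-3 - 1*(-1)))) = 536*((-3 + 1)*(3 + 2*(-3 + 1))) = 536*(-2*(3 + 2*(-2))) = 536*(-2*(3 - 4)) = 536*(-2*(-1)) = 536*2 = 1072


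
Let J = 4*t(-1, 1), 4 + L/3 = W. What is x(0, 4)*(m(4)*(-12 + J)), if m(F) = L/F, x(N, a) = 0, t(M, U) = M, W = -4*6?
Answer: 0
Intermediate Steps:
W = -24
L = -84 (L = -12 + 3*(-24) = -12 - 72 = -84)
J = -4 (J = 4*(-1) = -4)
m(F) = -84/F
x(0, 4)*(m(4)*(-12 + J)) = 0*((-84/4)*(-12 - 4)) = 0*(-84*1/4*(-16)) = 0*(-21*(-16)) = 0*336 = 0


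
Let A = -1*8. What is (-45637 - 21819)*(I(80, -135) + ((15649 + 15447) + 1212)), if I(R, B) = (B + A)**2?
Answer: -3558776192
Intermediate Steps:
A = -8
I(R, B) = (-8 + B)**2 (I(R, B) = (B - 8)**2 = (-8 + B)**2)
(-45637 - 21819)*(I(80, -135) + ((15649 + 15447) + 1212)) = (-45637 - 21819)*((-8 - 135)**2 + ((15649 + 15447) + 1212)) = -67456*((-143)**2 + (31096 + 1212)) = -67456*(20449 + 32308) = -67456*52757 = -3558776192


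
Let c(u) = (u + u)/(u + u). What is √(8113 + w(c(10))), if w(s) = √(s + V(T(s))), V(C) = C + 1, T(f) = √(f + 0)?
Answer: √(8113 + √3) ≈ 90.082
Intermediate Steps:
T(f) = √f
V(C) = 1 + C
c(u) = 1 (c(u) = (2*u)/((2*u)) = (2*u)*(1/(2*u)) = 1)
w(s) = √(1 + s + √s) (w(s) = √(s + (1 + √s)) = √(1 + s + √s))
√(8113 + w(c(10))) = √(8113 + √(1 + 1 + √1)) = √(8113 + √(1 + 1 + 1)) = √(8113 + √3)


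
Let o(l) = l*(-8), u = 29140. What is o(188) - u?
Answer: -30644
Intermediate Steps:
o(l) = -8*l
o(188) - u = -8*188 - 1*29140 = -1504 - 29140 = -30644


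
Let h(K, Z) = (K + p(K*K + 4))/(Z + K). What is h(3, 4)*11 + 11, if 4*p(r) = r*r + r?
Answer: 1221/14 ≈ 87.214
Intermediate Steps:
p(r) = r/4 + r**2/4 (p(r) = (r*r + r)/4 = (r**2 + r)/4 = (r + r**2)/4 = r/4 + r**2/4)
h(K, Z) = (K + (4 + K**2)*(5 + K**2)/4)/(K + Z) (h(K, Z) = (K + (K*K + 4)*(1 + (K*K + 4))/4)/(Z + K) = (K + (K**2 + 4)*(1 + (K**2 + 4))/4)/(K + Z) = (K + (4 + K**2)*(1 + (4 + K**2))/4)/(K + Z) = (K + (4 + K**2)*(5 + K**2)/4)/(K + Z))
h(3, 4)*11 + 11 = ((3 + (4 + 3**2)*(5 + 3**2)/4)/(3 + 4))*11 + 11 = ((3 + (4 + 9)*(5 + 9)/4)/7)*11 + 11 = ((3 + (1/4)*13*14)/7)*11 + 11 = ((3 + 91/2)/7)*11 + 11 = ((1/7)*(97/2))*11 + 11 = (97/14)*11 + 11 = 1067/14 + 11 = 1221/14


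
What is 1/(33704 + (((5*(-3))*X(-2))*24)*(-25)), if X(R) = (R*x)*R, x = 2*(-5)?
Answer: -1/326296 ≈ -3.0647e-6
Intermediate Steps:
x = -10
X(R) = -10*R² (X(R) = (R*(-10))*R = (-10*R)*R = -10*R²)
1/(33704 + (((5*(-3))*X(-2))*24)*(-25)) = 1/(33704 + (((5*(-3))*(-10*(-2)²))*24)*(-25)) = 1/(33704 + (-(-150)*4*24)*(-25)) = 1/(33704 + (-15*(-40)*24)*(-25)) = 1/(33704 + (600*24)*(-25)) = 1/(33704 + 14400*(-25)) = 1/(33704 - 360000) = 1/(-326296) = -1/326296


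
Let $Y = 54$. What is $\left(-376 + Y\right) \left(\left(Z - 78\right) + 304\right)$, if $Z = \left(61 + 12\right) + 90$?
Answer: $-125258$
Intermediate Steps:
$Z = 163$ ($Z = 73 + 90 = 163$)
$\left(-376 + Y\right) \left(\left(Z - 78\right) + 304\right) = \left(-376 + 54\right) \left(\left(163 - 78\right) + 304\right) = - 322 \left(\left(163 - 78\right) + 304\right) = - 322 \left(85 + 304\right) = \left(-322\right) 389 = -125258$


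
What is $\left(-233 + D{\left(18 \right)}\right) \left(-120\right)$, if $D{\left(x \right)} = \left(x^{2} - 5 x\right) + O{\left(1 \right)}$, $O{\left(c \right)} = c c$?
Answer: $-240$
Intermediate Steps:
$O{\left(c \right)} = c^{2}$
$D{\left(x \right)} = 1 + x^{2} - 5 x$ ($D{\left(x \right)} = \left(x^{2} - 5 x\right) + 1^{2} = \left(x^{2} - 5 x\right) + 1 = 1 + x^{2} - 5 x$)
$\left(-233 + D{\left(18 \right)}\right) \left(-120\right) = \left(-233 + \left(1 + 18^{2} - 90\right)\right) \left(-120\right) = \left(-233 + \left(1 + 324 - 90\right)\right) \left(-120\right) = \left(-233 + 235\right) \left(-120\right) = 2 \left(-120\right) = -240$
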